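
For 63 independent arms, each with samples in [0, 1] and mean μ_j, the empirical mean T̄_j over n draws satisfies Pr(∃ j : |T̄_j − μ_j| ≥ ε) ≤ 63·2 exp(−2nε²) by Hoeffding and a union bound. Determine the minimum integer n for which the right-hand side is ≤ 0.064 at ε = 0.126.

239

Need 2·63·exp(−2nε²) ≤ 0.064, i.e. exp(−2nε²) ≤ 0.064/126.
So 2nε² ≥ ln(126/0.064) = 7.585154.
Hence n ≥ 7.585154/(2·0.126²) = 238.887.
The smallest integer n is 239.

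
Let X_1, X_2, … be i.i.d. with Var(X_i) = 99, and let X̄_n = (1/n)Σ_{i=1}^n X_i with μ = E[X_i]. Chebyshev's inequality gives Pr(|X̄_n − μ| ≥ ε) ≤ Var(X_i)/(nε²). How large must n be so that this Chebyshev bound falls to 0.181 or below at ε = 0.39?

Require 99/(n·0.39²) ≤ 0.181, i.e. n ≥ 99/(0.181·0.39²) = 3596.064.
The smallest integer n is 3597.

3597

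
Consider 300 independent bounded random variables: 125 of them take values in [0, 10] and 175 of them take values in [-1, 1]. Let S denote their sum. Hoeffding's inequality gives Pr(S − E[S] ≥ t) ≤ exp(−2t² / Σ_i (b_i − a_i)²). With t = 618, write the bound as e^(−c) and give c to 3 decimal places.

Σ(b_i − a_i)² = 125·10² + 175·2² = 13200.
c = 2t² / 13200 = 2·618² / 13200 = 57.8673.

57.867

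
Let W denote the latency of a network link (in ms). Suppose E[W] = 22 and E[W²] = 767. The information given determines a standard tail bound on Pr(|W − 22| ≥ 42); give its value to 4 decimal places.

0.1604

The first two moments determine the variance, so Chebyshev's inequality is the sharpest standard bound available.
Var(W) = E[W²] − (E[W])² = 767 − 484 = 283.
Chebyshev's inequality: Pr(|W − μ| ≥ t) ≤ Var(W)/t² = 283/1764 = 0.1604.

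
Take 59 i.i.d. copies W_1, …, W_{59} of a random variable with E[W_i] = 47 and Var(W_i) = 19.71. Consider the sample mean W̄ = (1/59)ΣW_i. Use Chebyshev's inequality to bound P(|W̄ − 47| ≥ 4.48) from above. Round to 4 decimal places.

0.0166

Var(W̄) = Var(W_i)/n = 19.71/59 = 0.33407.
Chebyshev: P(|W̄ − 47| ≥ 4.48) ≤ Var(W̄)/(4.48)² = 19.71/(59·4.48²) = 0.0166.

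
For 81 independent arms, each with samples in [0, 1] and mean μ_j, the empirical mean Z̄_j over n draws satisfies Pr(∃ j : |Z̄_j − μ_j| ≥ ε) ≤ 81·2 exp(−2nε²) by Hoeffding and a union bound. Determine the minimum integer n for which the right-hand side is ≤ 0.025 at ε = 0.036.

3386

Need 2·81·exp(−2nε²) ≤ 0.025, i.e. exp(−2nε²) ≤ 0.025/162.
So 2nε² ≥ ln(162/0.025) = 8.776476.
Hence n ≥ 8.776476/(2·0.036²) = 3385.986.
The smallest integer n is 3386.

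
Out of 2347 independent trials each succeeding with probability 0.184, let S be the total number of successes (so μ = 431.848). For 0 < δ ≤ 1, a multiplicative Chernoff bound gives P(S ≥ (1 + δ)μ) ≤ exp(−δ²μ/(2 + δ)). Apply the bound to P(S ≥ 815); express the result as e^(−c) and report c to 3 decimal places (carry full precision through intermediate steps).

117.741

Write 815 = (1 + δ)μ, so δ = 815/431.848 − 1 = 0.8872381…
Then the exponent is δ²μ/(2 + δ) = (815 − μ)² / (μ·(2 + δ)) = 117.741260.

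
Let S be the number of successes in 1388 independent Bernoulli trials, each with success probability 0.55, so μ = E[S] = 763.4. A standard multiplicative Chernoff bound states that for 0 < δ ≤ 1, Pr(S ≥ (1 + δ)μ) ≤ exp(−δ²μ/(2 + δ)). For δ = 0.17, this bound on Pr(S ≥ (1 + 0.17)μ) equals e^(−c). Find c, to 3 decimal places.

c = δ²μ/(2 + δ) = 0.17²·763.4/(2 + 0.17) = 10.1669.

10.167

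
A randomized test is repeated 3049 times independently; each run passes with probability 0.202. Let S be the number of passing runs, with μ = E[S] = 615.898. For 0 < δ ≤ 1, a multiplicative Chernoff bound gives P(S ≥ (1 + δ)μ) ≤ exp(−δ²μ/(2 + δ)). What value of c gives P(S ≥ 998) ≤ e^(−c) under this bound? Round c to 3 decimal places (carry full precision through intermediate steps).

Write 998 = (1 + δ)μ, so δ = 998/615.898 − 1 = 0.6203982…
Then the exponent is δ²μ/(2 + δ) = (998 − μ)² / (μ·(2 + δ)) = 90.465406.

90.465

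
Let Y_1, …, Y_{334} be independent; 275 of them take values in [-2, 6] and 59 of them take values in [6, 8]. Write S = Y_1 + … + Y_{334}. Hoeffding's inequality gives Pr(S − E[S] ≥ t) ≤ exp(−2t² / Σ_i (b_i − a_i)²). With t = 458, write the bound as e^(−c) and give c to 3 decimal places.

Σ(b_i − a_i)² = 275·8² + 59·2² = 17836.
c = 2t² / 17836 = 2·458² / 17836 = 23.5214.

23.521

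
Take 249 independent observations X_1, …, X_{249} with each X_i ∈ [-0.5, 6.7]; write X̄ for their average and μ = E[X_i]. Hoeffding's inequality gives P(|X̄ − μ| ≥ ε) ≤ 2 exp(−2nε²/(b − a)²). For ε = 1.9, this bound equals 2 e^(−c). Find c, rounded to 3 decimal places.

34.679

c = 2nε²/(b − a)² = 2·249·1.9² / 7.2² = 34.6794.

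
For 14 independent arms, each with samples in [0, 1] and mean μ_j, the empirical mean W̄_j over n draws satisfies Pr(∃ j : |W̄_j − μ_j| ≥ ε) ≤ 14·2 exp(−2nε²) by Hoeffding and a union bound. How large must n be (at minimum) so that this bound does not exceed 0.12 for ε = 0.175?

90

Need 2·14·exp(−2nε²) ≤ 0.12, i.e. exp(−2nε²) ≤ 0.12/28.
So 2nε² ≥ ln(28/0.12) = 5.452468.
Hence n ≥ 5.452468/(2·0.175²) = 89.020.
The smallest integer n is 90.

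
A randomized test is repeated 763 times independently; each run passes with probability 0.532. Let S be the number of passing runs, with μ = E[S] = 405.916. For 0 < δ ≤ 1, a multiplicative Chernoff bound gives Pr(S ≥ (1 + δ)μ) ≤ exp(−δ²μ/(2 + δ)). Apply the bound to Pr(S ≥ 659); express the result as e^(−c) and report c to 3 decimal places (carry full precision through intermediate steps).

Write 659 = (1 + δ)μ, so δ = 659/405.916 − 1 = 0.6234886…
Then the exponent is δ²μ/(2 + δ) = (659 − μ)² / (μ·(2 + δ)) = 60.147008.

60.147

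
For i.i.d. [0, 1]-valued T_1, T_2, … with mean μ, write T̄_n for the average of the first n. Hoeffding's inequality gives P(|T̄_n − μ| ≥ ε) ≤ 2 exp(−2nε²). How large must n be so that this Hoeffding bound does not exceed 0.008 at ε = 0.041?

Require 2·exp(−2nε²) ≤ 0.008, i.e. 2nε² ≥ ln(2/0.008) = 5.521461.
So n ≥ 5.521461 / (2·0.041²) = 1642.314.
The smallest integer n is 1643.

1643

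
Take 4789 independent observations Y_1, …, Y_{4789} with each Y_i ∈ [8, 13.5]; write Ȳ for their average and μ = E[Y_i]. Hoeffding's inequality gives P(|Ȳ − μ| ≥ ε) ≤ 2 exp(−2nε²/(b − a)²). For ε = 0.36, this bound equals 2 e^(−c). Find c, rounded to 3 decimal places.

41.035

c = 2nε²/(b − a)² = 2·4789·0.36² / 5.5² = 41.0350.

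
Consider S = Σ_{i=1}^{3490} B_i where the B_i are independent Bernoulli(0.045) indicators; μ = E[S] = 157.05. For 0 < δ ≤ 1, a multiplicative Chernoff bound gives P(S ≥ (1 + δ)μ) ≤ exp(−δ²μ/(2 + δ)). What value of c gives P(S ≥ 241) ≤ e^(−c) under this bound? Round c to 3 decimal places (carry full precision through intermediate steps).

17.705

Write 241 = (1 + δ)μ, so δ = 241/157.05 − 1 = 0.5345431…
Then the exponent is δ²μ/(2 + δ) = (241 − μ)² / (μ·(2 + δ)) = 17.705320.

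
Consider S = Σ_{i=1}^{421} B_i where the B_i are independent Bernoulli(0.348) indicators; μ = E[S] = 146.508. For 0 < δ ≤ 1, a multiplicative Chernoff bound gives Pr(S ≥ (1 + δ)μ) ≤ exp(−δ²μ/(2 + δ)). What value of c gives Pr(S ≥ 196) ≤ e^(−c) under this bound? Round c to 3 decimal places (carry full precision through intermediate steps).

7.152

Write 196 = (1 + δ)μ, so δ = 196/146.508 − 1 = 0.3378109…
Then the exponent is δ²μ/(2 + δ) = (196 − μ)² / (μ·(2 + δ)) = 7.151535.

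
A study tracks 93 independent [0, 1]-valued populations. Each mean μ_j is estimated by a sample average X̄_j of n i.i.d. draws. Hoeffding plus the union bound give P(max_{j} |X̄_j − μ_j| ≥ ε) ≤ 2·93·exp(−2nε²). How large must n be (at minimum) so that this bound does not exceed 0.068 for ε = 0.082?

589

Need 2·93·exp(−2nε²) ≤ 0.068, i.e. exp(−2nε²) ≤ 0.068/186.
So 2nε² ≥ ln(186/0.068) = 7.913994.
Hence n ≥ 7.913994/(2·0.082²) = 588.489.
The smallest integer n is 589.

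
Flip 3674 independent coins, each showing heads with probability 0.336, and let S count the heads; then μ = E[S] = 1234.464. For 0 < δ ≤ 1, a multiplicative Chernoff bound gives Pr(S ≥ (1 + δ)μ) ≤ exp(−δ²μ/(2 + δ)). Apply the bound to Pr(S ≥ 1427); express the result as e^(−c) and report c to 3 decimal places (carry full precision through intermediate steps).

13.928

Write 1427 = (1 + δ)μ, so δ = 1427/1234.464 − 1 = 0.1559673…
Then the exponent is δ²μ/(2 + δ) = (1427 − μ)² / (μ·(2 + δ)) = 13.928466.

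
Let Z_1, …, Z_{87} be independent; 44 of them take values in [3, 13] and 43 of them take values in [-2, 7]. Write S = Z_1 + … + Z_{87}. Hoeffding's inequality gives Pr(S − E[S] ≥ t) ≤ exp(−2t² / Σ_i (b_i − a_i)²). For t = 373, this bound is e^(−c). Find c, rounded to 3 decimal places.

Σ(b_i − a_i)² = 44·10² + 43·9² = 7883.
c = 2t² / 7883 = 2·373² / 7883 = 35.2985.

35.298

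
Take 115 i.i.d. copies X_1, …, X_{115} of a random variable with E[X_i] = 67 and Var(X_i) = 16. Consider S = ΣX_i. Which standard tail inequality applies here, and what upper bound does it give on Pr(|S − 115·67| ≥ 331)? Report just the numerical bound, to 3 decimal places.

With mean and variance of each term known, Chebyshev's inequality bounds the deviation of the sum (or sample mean).
Var(S) = n·Var(X_i) = 115·16 = 1840.
Chebyshev: Pr(|S − 115·67| ≥ 331) ≤ Var(S)/331² = 1840/109561 = 0.0168.

0.017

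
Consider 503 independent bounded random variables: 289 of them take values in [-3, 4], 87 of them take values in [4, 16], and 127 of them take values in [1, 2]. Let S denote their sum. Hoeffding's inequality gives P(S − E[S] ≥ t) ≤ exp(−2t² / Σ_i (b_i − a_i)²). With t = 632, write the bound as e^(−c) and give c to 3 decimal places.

Σ(b_i − a_i)² = 289·7² + 87·12² + 127·1² = 26816.
c = 2t² / 26816 = 2·632² / 26816 = 29.7900.

29.790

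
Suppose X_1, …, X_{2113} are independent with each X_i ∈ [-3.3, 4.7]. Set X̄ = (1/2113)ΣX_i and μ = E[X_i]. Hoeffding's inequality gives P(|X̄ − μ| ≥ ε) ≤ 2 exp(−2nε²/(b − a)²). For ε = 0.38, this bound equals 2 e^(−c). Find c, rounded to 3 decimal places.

9.535

c = 2nε²/(b − a)² = 2·2113·0.38² / 8² = 9.5349.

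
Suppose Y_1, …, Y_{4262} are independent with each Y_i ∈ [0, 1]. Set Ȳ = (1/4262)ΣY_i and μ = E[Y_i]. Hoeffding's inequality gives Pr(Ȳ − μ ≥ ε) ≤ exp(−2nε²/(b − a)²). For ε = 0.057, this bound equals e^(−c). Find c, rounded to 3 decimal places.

27.694

c = 2nε²/(b − a)² = 2·4262·0.057² / 1² = 27.6945.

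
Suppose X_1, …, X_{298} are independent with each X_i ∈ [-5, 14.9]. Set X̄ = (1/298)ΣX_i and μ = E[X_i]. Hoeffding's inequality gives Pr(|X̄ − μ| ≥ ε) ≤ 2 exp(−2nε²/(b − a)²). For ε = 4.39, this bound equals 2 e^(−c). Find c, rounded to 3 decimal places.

29.005

c = 2nε²/(b − a)² = 2·298·4.39² / 19.9² = 29.0048.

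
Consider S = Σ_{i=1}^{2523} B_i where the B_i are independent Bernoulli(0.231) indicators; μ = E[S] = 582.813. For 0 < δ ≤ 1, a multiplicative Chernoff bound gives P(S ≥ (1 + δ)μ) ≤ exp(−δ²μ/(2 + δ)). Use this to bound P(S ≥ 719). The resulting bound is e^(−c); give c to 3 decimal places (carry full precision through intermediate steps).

Write 719 = (1 + δ)μ, so δ = 719/582.813 − 1 = 0.2336719…
Then the exponent is δ²μ/(2 + δ) = (719 − μ)² / (μ·(2 + δ)) = 14.246976.

14.247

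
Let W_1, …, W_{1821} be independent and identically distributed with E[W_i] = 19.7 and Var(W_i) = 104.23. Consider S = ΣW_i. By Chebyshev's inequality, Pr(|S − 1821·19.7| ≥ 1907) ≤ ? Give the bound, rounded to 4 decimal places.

0.0522

Var(S) = n·Var(W_i) = 1821·104.23 = 189802.83.
Chebyshev: Pr(|S − 1821·19.7| ≥ 1907) ≤ Var(S)/1907² = 189802.83/3636649 = 0.0522.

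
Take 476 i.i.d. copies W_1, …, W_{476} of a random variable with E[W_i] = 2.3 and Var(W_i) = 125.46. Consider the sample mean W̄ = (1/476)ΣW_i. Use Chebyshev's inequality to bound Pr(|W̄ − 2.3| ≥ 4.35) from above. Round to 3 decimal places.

Var(W̄) = Var(W_i)/n = 125.46/476 = 0.26357.
Chebyshev: Pr(|W̄ − 2.3| ≥ 4.35) ≤ Var(W̄)/(4.35)² = 125.46/(476·4.35²) = 0.0139.

0.014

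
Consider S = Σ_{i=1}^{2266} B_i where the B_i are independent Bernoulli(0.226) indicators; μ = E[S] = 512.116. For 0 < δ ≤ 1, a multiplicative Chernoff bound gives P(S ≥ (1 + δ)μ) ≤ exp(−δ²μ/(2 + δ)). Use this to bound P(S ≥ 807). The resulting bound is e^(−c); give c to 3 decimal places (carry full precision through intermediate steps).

Write 807 = (1 + δ)μ, so δ = 807/512.116 − 1 = 0.5758149…
Then the exponent is δ²μ/(2 + δ) = (807 − μ)² / (μ·(2 + δ)) = 65.920339.

65.920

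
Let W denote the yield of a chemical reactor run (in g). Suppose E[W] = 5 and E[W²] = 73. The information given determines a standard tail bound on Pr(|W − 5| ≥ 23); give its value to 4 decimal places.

The first two moments determine the variance, so Chebyshev's inequality is the sharpest standard bound available.
Var(W) = E[W²] − (E[W])² = 73 − 25 = 48.
Chebyshev's inequality: Pr(|W − μ| ≥ t) ≤ Var(W)/t² = 48/529 = 0.0907.

0.0907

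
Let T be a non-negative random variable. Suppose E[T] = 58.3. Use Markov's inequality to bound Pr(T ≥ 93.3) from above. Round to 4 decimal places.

Markov's inequality: for a non-negative random variable, Pr(T ≥ a) ≤ E[T]/a.
Here E[T] = 58.3 and a = 93.3, so the bound is 58.3/93.3 = 0.6249.

0.6249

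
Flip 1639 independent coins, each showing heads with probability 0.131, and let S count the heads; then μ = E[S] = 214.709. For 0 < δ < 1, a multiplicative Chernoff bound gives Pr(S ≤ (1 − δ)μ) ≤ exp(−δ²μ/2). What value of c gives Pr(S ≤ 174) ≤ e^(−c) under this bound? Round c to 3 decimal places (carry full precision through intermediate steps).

3.859

Write 174 = (1 − δ)μ, so δ = 1 − 174/214.709 = 0.1896008…
Then the exponent is δ²μ/2 = (μ − 174)²/(2μ) = 3.859230.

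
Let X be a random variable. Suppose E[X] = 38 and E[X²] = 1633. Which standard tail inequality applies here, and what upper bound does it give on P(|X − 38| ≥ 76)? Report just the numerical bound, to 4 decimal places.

0.0327

The first two moments determine the variance, so Chebyshev's inequality is the sharpest standard bound available.
Var(X) = E[X²] − (E[X])² = 1633 − 1444 = 189.
Chebyshev's inequality: P(|X − μ| ≥ t) ≤ Var(X)/t² = 189/5776 = 0.0327.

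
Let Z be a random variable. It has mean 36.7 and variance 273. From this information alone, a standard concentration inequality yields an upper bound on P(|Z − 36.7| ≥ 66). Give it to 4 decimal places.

0.0627

Mean and variance are known, so Chebyshev's inequality applies.
Chebyshev: P(|Z − μ| ≥ t) ≤ Var(Z)/t².
Bound = 273 / 4356 = 0.0627.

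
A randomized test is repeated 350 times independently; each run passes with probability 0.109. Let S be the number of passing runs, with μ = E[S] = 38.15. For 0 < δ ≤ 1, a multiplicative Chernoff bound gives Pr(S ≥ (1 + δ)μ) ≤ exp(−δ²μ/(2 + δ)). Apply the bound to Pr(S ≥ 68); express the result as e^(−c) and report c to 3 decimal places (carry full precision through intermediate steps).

8.394

Write 68 = (1 + δ)μ, so δ = 68/38.15 − 1 = 0.7824377…
Then the exponent is δ²μ/(2 + δ) = (68 − μ)² / (μ·(2 + δ)) = 8.393994.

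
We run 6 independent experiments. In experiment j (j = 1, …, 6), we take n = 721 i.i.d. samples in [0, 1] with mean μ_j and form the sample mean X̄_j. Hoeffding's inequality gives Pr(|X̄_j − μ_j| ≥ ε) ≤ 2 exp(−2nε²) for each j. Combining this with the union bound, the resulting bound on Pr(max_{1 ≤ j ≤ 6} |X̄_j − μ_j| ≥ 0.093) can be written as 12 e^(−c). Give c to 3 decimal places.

Union bound over the 6 events: Pr(max_{1 ≤ j ≤ 6} |X̄_j − μ_j| ≥ 0.093) ≤ 6·2·exp(−2nε²) = 12 exp(−2·721·0.093²).
So c = 2·721·0.093² = 12.4719.

12.472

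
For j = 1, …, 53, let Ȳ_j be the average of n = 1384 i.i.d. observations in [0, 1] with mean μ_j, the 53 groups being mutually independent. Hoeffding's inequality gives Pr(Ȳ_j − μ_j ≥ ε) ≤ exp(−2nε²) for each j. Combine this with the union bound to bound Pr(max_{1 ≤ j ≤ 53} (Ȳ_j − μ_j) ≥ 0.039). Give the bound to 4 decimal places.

Per-experiment Hoeffding bound: exp(−2·1384·0.039²) = exp(−4.21013) = 0.014844.
Union bound over 53 events: 53·0.014844 = 0.78676.

0.7868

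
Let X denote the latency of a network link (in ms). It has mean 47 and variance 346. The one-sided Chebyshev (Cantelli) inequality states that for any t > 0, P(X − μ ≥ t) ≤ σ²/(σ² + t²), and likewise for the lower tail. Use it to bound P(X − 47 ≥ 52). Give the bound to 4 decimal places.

0.1134

Here σ² = 346 and t = 52, so σ² + t² = 3050.
Cantelli's bound: 346/3050 = 0.1134.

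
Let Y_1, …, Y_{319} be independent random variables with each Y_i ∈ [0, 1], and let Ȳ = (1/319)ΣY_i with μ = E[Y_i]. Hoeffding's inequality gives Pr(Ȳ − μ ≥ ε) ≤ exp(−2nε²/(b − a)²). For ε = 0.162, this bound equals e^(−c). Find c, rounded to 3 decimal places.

c = 2nε²/(b − a)² = 2·319·0.162² / 1² = 16.7437.

16.744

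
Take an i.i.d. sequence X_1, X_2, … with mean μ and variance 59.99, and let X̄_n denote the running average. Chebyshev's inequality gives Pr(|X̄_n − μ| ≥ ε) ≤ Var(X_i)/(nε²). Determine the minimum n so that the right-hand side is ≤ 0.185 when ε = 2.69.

45

Require 59.99/(n·2.69²) ≤ 0.185, i.e. n ≥ 59.99/(0.185·2.69²) = 44.813.
The smallest integer n is 45.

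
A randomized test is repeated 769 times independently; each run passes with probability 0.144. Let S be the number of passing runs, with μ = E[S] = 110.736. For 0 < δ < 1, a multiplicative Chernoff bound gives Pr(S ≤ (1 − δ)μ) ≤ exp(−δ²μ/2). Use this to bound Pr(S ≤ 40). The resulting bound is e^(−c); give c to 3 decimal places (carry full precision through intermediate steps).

Write 40 = (1 − δ)μ, so δ = 1 − 40/110.736 = 0.6387805…
Then the exponent is δ²μ/2 = (μ − 40)²/(2μ) = 22.592390.

22.592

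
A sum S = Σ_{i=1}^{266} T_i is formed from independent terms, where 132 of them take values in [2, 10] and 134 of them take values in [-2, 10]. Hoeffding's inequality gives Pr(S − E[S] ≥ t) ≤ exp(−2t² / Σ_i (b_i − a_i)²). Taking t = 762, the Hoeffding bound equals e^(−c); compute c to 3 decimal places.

41.857

Σ(b_i − a_i)² = 132·8² + 134·12² = 27744.
c = 2t² / 27744 = 2·762² / 27744 = 41.8573.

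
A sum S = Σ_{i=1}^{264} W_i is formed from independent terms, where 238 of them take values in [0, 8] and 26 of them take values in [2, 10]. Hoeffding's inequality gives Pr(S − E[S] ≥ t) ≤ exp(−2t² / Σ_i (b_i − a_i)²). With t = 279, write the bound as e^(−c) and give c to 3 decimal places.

9.214

Σ(b_i − a_i)² = 238·8² + 26·8² = 16896.
c = 2t² / 16896 = 2·279² / 16896 = 9.2141.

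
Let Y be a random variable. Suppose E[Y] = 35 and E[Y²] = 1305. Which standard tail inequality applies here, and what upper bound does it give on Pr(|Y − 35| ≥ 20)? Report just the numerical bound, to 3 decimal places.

The first two moments determine the variance, so Chebyshev's inequality is the sharpest standard bound available.
Var(Y) = E[Y²] − (E[Y])² = 1305 − 1225 = 80.
Chebyshev's inequality: Pr(|Y − μ| ≥ t) ≤ Var(Y)/t² = 80/400 = 0.2000.

0.200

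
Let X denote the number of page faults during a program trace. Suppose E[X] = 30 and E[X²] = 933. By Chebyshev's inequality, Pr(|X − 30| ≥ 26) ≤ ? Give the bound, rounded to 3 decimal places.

Var(X) = E[X²] − (E[X])² = 933 − 900 = 33.
Chebyshev's inequality: Pr(|X − μ| ≥ t) ≤ Var(X)/t² = 33/676 = 0.0488.

0.049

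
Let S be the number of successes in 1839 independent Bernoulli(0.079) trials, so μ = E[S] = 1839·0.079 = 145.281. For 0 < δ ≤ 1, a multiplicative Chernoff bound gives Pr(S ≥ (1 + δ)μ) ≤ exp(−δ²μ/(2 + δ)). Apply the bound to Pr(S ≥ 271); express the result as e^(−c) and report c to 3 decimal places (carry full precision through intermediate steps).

37.968

Write 271 = (1 + δ)μ, so δ = 271/145.281 − 1 = 0.8653506…
Then the exponent is δ²μ/(2 + δ) = (271 − μ)² / (μ·(2 + δ)) = 37.967784.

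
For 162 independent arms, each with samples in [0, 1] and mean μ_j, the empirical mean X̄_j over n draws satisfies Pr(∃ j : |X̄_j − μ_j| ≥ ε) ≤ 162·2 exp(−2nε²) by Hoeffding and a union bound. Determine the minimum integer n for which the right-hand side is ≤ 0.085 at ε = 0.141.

Need 2·162·exp(−2nε²) ≤ 0.085, i.e. exp(−2nε²) ≤ 0.085/324.
So 2nε² ≥ ln(324/0.085) = 8.245848.
Hence n ≥ 8.245848/(2·0.141²) = 207.380.
The smallest integer n is 208.

208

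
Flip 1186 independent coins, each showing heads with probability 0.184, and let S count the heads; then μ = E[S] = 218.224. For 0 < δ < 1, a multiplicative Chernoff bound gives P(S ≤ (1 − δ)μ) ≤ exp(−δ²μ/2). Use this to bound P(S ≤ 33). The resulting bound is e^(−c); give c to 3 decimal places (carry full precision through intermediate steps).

78.607

Write 33 = (1 − δ)μ, so δ = 1 − 33/218.224 = 0.8487792…
Then the exponent is δ²μ/2 = (μ − 33)²/(2μ) = 78.607143.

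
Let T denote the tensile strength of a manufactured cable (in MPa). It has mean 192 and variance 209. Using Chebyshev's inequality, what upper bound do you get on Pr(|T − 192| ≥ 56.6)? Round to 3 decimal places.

0.065

Chebyshev: Pr(|T − μ| ≥ t) ≤ Var(T)/t².
Bound = 209 / 3203.56 = 0.0652.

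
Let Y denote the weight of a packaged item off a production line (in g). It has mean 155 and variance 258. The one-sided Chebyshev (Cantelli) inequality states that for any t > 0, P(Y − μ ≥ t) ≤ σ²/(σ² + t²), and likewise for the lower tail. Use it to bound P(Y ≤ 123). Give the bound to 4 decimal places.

Here σ² = 258 and t = 32, so σ² + t² = 1282.
Cantelli's bound: 258/1282 = 0.2012.

0.2012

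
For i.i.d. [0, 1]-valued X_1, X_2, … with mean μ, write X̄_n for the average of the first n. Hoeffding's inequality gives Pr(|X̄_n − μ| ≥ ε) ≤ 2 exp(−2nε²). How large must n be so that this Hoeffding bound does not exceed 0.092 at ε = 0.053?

549

Require 2·exp(−2nε²) ≤ 0.092, i.e. 2nε² ≥ ln(2/0.092) = 3.079114.
So n ≥ 3.079114 / (2·0.053²) = 548.080.
The smallest integer n is 549.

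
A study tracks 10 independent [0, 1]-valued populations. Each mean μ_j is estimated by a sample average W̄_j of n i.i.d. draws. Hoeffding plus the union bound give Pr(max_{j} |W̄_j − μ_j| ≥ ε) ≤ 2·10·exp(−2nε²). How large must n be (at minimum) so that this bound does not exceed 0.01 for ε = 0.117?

Need 2·10·exp(−2nε²) ≤ 0.01, i.e. exp(−2nε²) ≤ 0.01/20.
So 2nε² ≥ ln(20/0.01) = 7.600902.
Hence n ≥ 7.600902/(2·0.117²) = 277.628.
The smallest integer n is 278.

278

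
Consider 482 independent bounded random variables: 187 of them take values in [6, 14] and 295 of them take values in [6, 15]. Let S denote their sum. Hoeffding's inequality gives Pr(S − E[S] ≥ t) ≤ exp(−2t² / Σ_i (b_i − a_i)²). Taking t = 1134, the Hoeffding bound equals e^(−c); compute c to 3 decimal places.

71.715

Σ(b_i − a_i)² = 187·8² + 295·9² = 35863.
c = 2t² / 35863 = 2·1134² / 35863 = 71.7149.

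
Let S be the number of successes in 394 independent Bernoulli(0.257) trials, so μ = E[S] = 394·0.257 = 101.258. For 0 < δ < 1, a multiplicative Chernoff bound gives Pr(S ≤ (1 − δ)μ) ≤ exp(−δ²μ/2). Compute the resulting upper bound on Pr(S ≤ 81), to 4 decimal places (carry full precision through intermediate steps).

0.1318

Write 81 = (1 − δ)μ, so δ = 1 − 81/101.258 = 0.2000632…
Then the exponent is δ²μ/2 = (μ − 81)²/(2μ) = 2.026440.
Bound = exp(−2.026440) = 0.13180.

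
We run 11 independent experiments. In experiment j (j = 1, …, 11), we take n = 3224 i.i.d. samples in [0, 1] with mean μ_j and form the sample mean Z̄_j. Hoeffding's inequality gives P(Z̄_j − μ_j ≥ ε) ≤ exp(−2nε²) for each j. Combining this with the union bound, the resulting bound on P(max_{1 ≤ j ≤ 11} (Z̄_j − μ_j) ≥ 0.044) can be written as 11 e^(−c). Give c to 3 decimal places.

12.483

Union bound over the 11 events: P(max_{1 ≤ j ≤ 11} (Z̄_j − μ_j) ≥ 0.044) ≤ 11·exp(−2nε²) = 11 exp(−2·3224·0.044²).
So c = 2·3224·0.044² = 12.4833.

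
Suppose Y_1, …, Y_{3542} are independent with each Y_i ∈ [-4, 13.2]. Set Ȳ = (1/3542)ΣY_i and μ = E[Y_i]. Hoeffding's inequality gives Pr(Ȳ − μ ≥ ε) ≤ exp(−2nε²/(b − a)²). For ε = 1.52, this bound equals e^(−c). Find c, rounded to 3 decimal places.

c = 2nε²/(b − a)² = 2·3542·1.52² / 17.2² = 55.3234.

55.323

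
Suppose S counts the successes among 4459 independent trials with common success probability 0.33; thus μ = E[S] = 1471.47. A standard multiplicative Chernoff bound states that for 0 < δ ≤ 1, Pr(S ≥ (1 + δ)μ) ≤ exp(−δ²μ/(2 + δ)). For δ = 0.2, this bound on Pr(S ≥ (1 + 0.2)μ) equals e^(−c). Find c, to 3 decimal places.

26.754

c = δ²μ/(2 + δ) = 0.2²·1471.47/(2 + 0.2) = 26.7540.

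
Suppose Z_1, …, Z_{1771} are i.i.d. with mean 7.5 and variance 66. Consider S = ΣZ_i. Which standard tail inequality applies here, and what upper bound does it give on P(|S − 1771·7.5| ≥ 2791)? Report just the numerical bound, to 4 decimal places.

0.0150

With mean and variance of each term known, Chebyshev's inequality bounds the deviation of the sum (or sample mean).
Var(S) = n·Var(Z_i) = 1771·66 = 116886.
Chebyshev: P(|S − 1771·7.5| ≥ 2791) ≤ Var(S)/2791² = 116886/7789681 = 0.0150.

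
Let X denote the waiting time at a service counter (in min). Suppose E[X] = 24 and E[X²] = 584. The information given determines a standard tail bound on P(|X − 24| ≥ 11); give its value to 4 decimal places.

The first two moments determine the variance, so Chebyshev's inequality is the sharpest standard bound available.
Var(X) = E[X²] − (E[X])² = 584 − 576 = 8.
Chebyshev's inequality: P(|X − μ| ≥ t) ≤ Var(X)/t² = 8/121 = 0.0661.

0.0661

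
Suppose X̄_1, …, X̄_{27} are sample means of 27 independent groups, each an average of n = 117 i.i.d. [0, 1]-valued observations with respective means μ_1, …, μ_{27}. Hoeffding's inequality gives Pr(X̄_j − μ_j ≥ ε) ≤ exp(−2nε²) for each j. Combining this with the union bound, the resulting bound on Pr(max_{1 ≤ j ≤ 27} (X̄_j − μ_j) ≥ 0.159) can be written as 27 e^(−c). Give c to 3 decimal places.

5.916

Union bound over the 27 events: Pr(max_{1 ≤ j ≤ 27} (X̄_j − μ_j) ≥ 0.159) ≤ 27·exp(−2nε²) = 27 exp(−2·117·0.159²).
So c = 2·117·0.159² = 5.9158.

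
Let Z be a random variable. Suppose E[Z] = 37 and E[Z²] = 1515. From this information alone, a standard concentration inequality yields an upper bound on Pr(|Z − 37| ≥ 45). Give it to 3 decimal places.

0.072

The first two moments determine the variance, so Chebyshev's inequality is the sharpest standard bound available.
Var(Z) = E[Z²] − (E[Z])² = 1515 − 1369 = 146.
Chebyshev's inequality: Pr(|Z − μ| ≥ t) ≤ Var(Z)/t² = 146/2025 = 0.0721.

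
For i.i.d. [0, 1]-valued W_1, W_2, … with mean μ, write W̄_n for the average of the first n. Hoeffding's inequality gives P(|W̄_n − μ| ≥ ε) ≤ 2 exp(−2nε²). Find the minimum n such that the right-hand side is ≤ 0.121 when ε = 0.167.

Require 2·exp(−2nε²) ≤ 0.121, i.e. 2nε² ≥ ln(2/0.121) = 2.805112.
So n ≥ 2.805112 / (2·0.167²) = 50.291.
The smallest integer n is 51.

51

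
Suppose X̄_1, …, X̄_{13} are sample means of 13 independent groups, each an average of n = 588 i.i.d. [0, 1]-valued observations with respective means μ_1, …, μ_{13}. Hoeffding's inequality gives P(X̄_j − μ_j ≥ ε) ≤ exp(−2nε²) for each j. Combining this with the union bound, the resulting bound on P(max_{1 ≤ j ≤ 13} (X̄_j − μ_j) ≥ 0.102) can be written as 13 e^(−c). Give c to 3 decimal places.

12.235

Union bound over the 13 events: P(max_{1 ≤ j ≤ 13} (X̄_j − μ_j) ≥ 0.102) ≤ 13·exp(−2nε²) = 13 exp(−2·588·0.102²).
So c = 2·588·0.102² = 12.2351.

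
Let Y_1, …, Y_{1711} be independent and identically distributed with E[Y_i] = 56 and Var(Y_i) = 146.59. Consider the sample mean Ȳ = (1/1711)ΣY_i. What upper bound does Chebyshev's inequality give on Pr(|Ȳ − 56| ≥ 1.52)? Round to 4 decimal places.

Var(Ȳ) = Var(Y_i)/n = 146.59/1711 = 0.085675.
Chebyshev: Pr(|Ȳ − 56| ≥ 1.52) ≤ Var(Ȳ)/(1.52)² = 146.59/(1711·1.52²) = 0.0371.

0.0371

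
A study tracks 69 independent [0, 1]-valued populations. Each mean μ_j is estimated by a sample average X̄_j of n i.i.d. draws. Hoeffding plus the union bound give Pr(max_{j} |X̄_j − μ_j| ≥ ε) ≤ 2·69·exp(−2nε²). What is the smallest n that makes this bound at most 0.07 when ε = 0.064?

927

Need 2·69·exp(−2nε²) ≤ 0.07, i.e. exp(−2nε²) ≤ 0.07/138.
So 2nε² ≥ ln(138/0.07) = 7.586514.
Hence n ≥ 7.586514/(2·0.064²) = 926.088.
The smallest integer n is 927.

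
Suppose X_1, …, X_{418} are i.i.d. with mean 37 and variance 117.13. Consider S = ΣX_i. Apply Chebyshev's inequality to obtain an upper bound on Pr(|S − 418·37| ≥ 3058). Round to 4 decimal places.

Var(S) = n·Var(X_i) = 418·117.13 = 48960.34.
Chebyshev: Pr(|S − 418·37| ≥ 3058) ≤ Var(S)/3058² = 48960.34/9351364 = 0.0052.

0.0052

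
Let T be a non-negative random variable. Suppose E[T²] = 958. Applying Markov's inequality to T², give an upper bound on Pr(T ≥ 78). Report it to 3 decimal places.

Since T ≥ 0, the event {T ≥ 78} is the same as {T² ≥ 6084}.
Markov's inequality applied to T² gives Pr(T² ≥ 6084) ≤ E[T²]/6084 = 958/6084 = 0.1575.

0.157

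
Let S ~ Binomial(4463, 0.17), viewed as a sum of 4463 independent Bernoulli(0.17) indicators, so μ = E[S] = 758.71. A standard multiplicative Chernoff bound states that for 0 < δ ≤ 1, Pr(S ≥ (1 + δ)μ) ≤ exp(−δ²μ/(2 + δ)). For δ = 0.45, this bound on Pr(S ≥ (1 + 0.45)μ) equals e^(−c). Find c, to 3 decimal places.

62.710

c = δ²μ/(2 + δ) = 0.45²·758.71/(2 + 0.45) = 62.7097.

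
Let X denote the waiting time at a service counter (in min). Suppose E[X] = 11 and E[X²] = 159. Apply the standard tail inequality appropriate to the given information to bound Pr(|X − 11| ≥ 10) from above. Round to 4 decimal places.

The first two moments determine the variance, so Chebyshev's inequality is the sharpest standard bound available.
Var(X) = E[X²] − (E[X])² = 159 − 121 = 38.
Chebyshev's inequality: Pr(|X − μ| ≥ t) ≤ Var(X)/t² = 38/100 = 0.3800.

0.3800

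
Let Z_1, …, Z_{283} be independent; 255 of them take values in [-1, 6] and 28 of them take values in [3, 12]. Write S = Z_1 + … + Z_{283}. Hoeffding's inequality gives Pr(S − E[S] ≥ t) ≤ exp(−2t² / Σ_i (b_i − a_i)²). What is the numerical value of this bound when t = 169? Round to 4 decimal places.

0.0209

Σ(b_i − a_i)² = 255·7² + 28·9² = 14763.
Exponent = 2·169² / 14763 = 3.86927.
Bound = exp(−3.86927) = 0.02087.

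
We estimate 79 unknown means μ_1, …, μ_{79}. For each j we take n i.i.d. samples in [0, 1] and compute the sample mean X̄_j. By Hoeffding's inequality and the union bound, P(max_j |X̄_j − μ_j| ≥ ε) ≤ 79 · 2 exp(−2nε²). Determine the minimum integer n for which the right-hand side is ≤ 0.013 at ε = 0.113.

369

Need 2·79·exp(−2nε²) ≤ 0.013, i.e. exp(−2nε²) ≤ 0.013/158.
So 2nε² ≥ ln(158/0.013) = 9.405401.
Hence n ≥ 9.405401/(2·0.113²) = 368.290.
The smallest integer n is 369.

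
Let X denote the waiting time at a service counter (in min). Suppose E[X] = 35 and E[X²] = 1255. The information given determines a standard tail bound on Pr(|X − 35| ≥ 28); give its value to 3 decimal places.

The first two moments determine the variance, so Chebyshev's inequality is the sharpest standard bound available.
Var(X) = E[X²] − (E[X])² = 1255 − 1225 = 30.
Chebyshev's inequality: Pr(|X − μ| ≥ t) ≤ Var(X)/t² = 30/784 = 0.0383.

0.038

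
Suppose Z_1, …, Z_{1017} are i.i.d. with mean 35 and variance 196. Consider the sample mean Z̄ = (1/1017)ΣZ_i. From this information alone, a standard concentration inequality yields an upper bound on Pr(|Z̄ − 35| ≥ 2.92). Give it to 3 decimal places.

With mean and variance of each term known, Chebyshev's inequality bounds the deviation of the sum (or sample mean).
Var(Z̄) = Var(Z_i)/n = 196/1017 = 0.19272.
Chebyshev: Pr(|Z̄ − 35| ≥ 2.92) ≤ Var(Z̄)/(2.92)² = 196/(1017·2.92²) = 0.0226.

0.023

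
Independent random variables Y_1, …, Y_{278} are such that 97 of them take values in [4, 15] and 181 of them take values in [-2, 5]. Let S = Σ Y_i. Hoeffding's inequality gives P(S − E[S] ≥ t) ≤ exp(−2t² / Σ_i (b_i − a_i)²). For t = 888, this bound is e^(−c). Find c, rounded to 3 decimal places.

Σ(b_i − a_i)² = 97·11² + 181·7² = 20606.
c = 2t² / 20606 = 2·888² / 20606 = 76.5354.

76.535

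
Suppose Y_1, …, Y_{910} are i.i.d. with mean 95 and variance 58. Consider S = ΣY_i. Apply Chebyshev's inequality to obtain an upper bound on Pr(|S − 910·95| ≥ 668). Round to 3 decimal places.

Var(S) = n·Var(Y_i) = 910·58 = 52780.
Chebyshev: Pr(|S − 910·95| ≥ 668) ≤ Var(S)/668² = 52780/446224 = 0.1183.

0.118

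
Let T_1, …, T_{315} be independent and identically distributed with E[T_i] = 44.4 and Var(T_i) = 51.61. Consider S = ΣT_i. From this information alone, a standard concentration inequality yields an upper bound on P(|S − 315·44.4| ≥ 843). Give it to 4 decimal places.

With mean and variance of each term known, Chebyshev's inequality bounds the deviation of the sum (or sample mean).
Var(S) = n·Var(T_i) = 315·51.61 = 16257.15.
Chebyshev: P(|S − 315·44.4| ≥ 843) ≤ Var(S)/843² = 16257.15/710649 = 0.0229.

0.0229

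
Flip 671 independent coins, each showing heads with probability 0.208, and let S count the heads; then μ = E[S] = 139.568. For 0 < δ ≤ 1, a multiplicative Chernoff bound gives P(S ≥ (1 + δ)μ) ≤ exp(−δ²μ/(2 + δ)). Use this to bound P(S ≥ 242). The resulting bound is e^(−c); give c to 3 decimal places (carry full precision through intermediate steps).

Write 242 = (1 + δ)μ, so δ = 242/139.568 − 1 = 0.7339218…
Then the exponent is δ²μ/(2 + δ) = (242 − μ)² / (μ·(2 + δ)) = 27.497889.

27.498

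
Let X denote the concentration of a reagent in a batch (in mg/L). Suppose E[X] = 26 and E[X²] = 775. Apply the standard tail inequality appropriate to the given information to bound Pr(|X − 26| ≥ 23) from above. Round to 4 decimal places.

The first two moments determine the variance, so Chebyshev's inequality is the sharpest standard bound available.
Var(X) = E[X²] − (E[X])² = 775 − 676 = 99.
Chebyshev's inequality: Pr(|X − μ| ≥ t) ≤ Var(X)/t² = 99/529 = 0.1871.

0.1871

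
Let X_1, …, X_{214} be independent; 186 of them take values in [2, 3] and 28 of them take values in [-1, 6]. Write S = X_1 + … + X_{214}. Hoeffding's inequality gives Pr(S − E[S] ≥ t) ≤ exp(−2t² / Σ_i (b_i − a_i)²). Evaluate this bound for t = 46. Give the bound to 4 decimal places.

Σ(b_i − a_i)² = 186·1² + 28·7² = 1558.
Exponent = 2·46² / 1558 = 2.71630.
Bound = exp(−2.71630) = 0.06612.

0.0661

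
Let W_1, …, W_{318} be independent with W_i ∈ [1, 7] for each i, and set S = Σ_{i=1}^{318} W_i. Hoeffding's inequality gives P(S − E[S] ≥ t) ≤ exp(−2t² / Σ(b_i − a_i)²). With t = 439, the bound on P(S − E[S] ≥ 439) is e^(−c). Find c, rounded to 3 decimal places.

33.669

Σ(b_i − a_i)² = 318·(6)² = 11448.
c = 2t²/11448 = 2·439²/11448 = 33.6689.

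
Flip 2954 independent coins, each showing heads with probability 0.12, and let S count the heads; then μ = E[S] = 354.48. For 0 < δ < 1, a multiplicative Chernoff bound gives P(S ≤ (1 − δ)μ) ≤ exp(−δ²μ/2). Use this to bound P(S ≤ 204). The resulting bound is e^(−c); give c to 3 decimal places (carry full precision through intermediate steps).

Write 204 = (1 − δ)μ, so δ = 1 − 204/354.48 = 0.4245091…
Then the exponent is δ²μ/2 = (μ − 204)²/(2μ) = 31.940068.

31.940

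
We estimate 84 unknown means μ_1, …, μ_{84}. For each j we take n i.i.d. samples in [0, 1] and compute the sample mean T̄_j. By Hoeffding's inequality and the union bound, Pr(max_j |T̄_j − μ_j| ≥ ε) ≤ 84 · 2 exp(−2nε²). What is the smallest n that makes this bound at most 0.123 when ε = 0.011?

Need 2·84·exp(−2nε²) ≤ 0.123, i.e. exp(−2nε²) ≤ 0.123/168.
So 2nε² ≥ ln(168/0.123) = 7.219535.
Hence n ≥ 7.219535/(2·0.011²) = 29832.789.
The smallest integer n is 29833.

29833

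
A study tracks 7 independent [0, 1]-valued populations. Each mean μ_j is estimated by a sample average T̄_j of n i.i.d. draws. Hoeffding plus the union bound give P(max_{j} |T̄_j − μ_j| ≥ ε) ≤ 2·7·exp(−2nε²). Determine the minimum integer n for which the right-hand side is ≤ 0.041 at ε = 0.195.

Need 2·7·exp(−2nε²) ≤ 0.041, i.e. exp(−2nε²) ≤ 0.041/14.
So 2nε² ≥ ln(14/0.041) = 5.833241.
Hence n ≥ 5.833241/(2·0.195²) = 76.703.
The smallest integer n is 77.

77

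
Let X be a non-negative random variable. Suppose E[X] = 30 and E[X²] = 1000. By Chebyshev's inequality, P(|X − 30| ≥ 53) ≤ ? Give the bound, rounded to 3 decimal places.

Var(X) = E[X²] − (E[X])² = 1000 − 900 = 100.
Chebyshev's inequality: P(|X − μ| ≥ t) ≤ Var(X)/t² = 100/2809 = 0.0356.

0.036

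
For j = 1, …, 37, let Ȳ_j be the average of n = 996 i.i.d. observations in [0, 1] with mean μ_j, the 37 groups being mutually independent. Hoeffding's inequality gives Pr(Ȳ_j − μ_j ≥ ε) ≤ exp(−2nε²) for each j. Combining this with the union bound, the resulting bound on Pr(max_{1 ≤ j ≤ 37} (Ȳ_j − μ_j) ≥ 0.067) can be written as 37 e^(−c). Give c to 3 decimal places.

8.942

Union bound over the 37 events: Pr(max_{1 ≤ j ≤ 37} (Ȳ_j − μ_j) ≥ 0.067) ≤ 37·exp(−2nε²) = 37 exp(−2·996·0.067²).
So c = 2·996·0.067² = 8.9421.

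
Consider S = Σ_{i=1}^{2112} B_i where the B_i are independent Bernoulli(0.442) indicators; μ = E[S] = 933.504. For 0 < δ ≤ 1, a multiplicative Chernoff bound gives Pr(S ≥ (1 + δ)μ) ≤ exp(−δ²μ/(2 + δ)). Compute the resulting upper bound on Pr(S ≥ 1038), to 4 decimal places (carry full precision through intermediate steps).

Write 1038 = (1 + δ)μ, so δ = 1038/933.504 − 1 = 0.1119395…
Then the exponent is δ²μ/(2 + δ) = (1038 − μ)² / (μ·(2 + δ)) = 5.538621.
Bound = exp(−5.538621) = 0.00393.

0.0039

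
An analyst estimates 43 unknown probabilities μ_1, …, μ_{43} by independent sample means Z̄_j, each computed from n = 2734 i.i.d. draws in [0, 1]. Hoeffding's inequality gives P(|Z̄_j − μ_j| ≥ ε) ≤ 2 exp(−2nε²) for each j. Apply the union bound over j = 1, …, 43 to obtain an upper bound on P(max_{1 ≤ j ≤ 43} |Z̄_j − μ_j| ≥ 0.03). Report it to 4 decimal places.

0.6270

Per-experiment Hoeffding bound: 2·exp(−2·2734·0.03²) = 2·exp(−4.92120) = 0.014581.
Union bound over 43 events: 43·0.014581 = 0.62697.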